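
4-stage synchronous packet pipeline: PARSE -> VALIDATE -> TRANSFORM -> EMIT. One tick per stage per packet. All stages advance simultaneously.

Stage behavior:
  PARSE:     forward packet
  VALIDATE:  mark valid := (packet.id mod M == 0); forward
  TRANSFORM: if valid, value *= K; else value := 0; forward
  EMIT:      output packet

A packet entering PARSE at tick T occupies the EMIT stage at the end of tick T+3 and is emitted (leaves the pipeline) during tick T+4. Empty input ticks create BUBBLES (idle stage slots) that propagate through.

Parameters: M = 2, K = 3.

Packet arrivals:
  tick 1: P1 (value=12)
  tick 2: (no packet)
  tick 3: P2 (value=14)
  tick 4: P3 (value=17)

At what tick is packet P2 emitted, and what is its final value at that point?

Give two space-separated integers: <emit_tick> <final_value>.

Answer: 7 42

Derivation:
Tick 1: [PARSE:P1(v=12,ok=F), VALIDATE:-, TRANSFORM:-, EMIT:-] out:-; in:P1
Tick 2: [PARSE:-, VALIDATE:P1(v=12,ok=F), TRANSFORM:-, EMIT:-] out:-; in:-
Tick 3: [PARSE:P2(v=14,ok=F), VALIDATE:-, TRANSFORM:P1(v=0,ok=F), EMIT:-] out:-; in:P2
Tick 4: [PARSE:P3(v=17,ok=F), VALIDATE:P2(v=14,ok=T), TRANSFORM:-, EMIT:P1(v=0,ok=F)] out:-; in:P3
Tick 5: [PARSE:-, VALIDATE:P3(v=17,ok=F), TRANSFORM:P2(v=42,ok=T), EMIT:-] out:P1(v=0); in:-
Tick 6: [PARSE:-, VALIDATE:-, TRANSFORM:P3(v=0,ok=F), EMIT:P2(v=42,ok=T)] out:-; in:-
Tick 7: [PARSE:-, VALIDATE:-, TRANSFORM:-, EMIT:P3(v=0,ok=F)] out:P2(v=42); in:-
Tick 8: [PARSE:-, VALIDATE:-, TRANSFORM:-, EMIT:-] out:P3(v=0); in:-
P2: arrives tick 3, valid=True (id=2, id%2=0), emit tick 7, final value 42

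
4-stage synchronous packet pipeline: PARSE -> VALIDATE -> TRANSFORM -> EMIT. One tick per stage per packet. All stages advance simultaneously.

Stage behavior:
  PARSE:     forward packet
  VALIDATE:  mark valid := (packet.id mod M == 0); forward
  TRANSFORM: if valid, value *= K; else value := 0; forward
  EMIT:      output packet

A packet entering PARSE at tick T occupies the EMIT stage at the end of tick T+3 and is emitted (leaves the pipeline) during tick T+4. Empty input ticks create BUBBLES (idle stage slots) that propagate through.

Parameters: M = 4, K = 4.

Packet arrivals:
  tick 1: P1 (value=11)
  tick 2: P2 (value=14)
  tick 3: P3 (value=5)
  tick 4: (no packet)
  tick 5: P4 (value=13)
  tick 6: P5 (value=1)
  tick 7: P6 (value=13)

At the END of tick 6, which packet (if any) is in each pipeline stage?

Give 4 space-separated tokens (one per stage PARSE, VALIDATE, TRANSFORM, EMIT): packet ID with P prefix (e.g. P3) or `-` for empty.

Answer: P5 P4 - P3

Derivation:
Tick 1: [PARSE:P1(v=11,ok=F), VALIDATE:-, TRANSFORM:-, EMIT:-] out:-; in:P1
Tick 2: [PARSE:P2(v=14,ok=F), VALIDATE:P1(v=11,ok=F), TRANSFORM:-, EMIT:-] out:-; in:P2
Tick 3: [PARSE:P3(v=5,ok=F), VALIDATE:P2(v=14,ok=F), TRANSFORM:P1(v=0,ok=F), EMIT:-] out:-; in:P3
Tick 4: [PARSE:-, VALIDATE:P3(v=5,ok=F), TRANSFORM:P2(v=0,ok=F), EMIT:P1(v=0,ok=F)] out:-; in:-
Tick 5: [PARSE:P4(v=13,ok=F), VALIDATE:-, TRANSFORM:P3(v=0,ok=F), EMIT:P2(v=0,ok=F)] out:P1(v=0); in:P4
Tick 6: [PARSE:P5(v=1,ok=F), VALIDATE:P4(v=13,ok=T), TRANSFORM:-, EMIT:P3(v=0,ok=F)] out:P2(v=0); in:P5
At end of tick 6: ['P5', 'P4', '-', 'P3']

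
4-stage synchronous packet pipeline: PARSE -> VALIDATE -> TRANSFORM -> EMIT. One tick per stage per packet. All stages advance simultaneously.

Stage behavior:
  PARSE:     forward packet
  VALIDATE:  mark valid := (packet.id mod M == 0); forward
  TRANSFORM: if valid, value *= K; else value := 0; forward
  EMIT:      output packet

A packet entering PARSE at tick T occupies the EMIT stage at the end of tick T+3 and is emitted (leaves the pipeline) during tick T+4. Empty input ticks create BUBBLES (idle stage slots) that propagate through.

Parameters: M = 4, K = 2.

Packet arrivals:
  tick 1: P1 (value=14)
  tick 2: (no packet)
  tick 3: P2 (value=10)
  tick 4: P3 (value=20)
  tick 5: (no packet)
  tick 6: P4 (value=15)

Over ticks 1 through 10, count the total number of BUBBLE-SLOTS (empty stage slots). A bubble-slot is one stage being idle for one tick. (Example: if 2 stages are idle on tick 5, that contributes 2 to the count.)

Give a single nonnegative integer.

Tick 1: [PARSE:P1(v=14,ok=F), VALIDATE:-, TRANSFORM:-, EMIT:-] out:-; bubbles=3
Tick 2: [PARSE:-, VALIDATE:P1(v=14,ok=F), TRANSFORM:-, EMIT:-] out:-; bubbles=3
Tick 3: [PARSE:P2(v=10,ok=F), VALIDATE:-, TRANSFORM:P1(v=0,ok=F), EMIT:-] out:-; bubbles=2
Tick 4: [PARSE:P3(v=20,ok=F), VALIDATE:P2(v=10,ok=F), TRANSFORM:-, EMIT:P1(v=0,ok=F)] out:-; bubbles=1
Tick 5: [PARSE:-, VALIDATE:P3(v=20,ok=F), TRANSFORM:P2(v=0,ok=F), EMIT:-] out:P1(v=0); bubbles=2
Tick 6: [PARSE:P4(v=15,ok=F), VALIDATE:-, TRANSFORM:P3(v=0,ok=F), EMIT:P2(v=0,ok=F)] out:-; bubbles=1
Tick 7: [PARSE:-, VALIDATE:P4(v=15,ok=T), TRANSFORM:-, EMIT:P3(v=0,ok=F)] out:P2(v=0); bubbles=2
Tick 8: [PARSE:-, VALIDATE:-, TRANSFORM:P4(v=30,ok=T), EMIT:-] out:P3(v=0); bubbles=3
Tick 9: [PARSE:-, VALIDATE:-, TRANSFORM:-, EMIT:P4(v=30,ok=T)] out:-; bubbles=3
Tick 10: [PARSE:-, VALIDATE:-, TRANSFORM:-, EMIT:-] out:P4(v=30); bubbles=4
Total bubble-slots: 24

Answer: 24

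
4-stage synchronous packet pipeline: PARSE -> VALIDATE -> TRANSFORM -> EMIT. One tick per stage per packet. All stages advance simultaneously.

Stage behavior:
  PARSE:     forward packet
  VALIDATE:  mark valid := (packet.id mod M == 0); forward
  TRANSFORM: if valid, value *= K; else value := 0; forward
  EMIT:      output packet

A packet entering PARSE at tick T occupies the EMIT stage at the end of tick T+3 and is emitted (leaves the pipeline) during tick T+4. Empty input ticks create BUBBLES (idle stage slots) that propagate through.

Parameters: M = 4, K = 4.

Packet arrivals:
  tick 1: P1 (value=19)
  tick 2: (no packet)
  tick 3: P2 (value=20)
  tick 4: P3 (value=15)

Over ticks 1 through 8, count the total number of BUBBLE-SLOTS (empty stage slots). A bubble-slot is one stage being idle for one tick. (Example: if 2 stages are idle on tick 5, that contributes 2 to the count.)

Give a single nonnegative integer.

Tick 1: [PARSE:P1(v=19,ok=F), VALIDATE:-, TRANSFORM:-, EMIT:-] out:-; bubbles=3
Tick 2: [PARSE:-, VALIDATE:P1(v=19,ok=F), TRANSFORM:-, EMIT:-] out:-; bubbles=3
Tick 3: [PARSE:P2(v=20,ok=F), VALIDATE:-, TRANSFORM:P1(v=0,ok=F), EMIT:-] out:-; bubbles=2
Tick 4: [PARSE:P3(v=15,ok=F), VALIDATE:P2(v=20,ok=F), TRANSFORM:-, EMIT:P1(v=0,ok=F)] out:-; bubbles=1
Tick 5: [PARSE:-, VALIDATE:P3(v=15,ok=F), TRANSFORM:P2(v=0,ok=F), EMIT:-] out:P1(v=0); bubbles=2
Tick 6: [PARSE:-, VALIDATE:-, TRANSFORM:P3(v=0,ok=F), EMIT:P2(v=0,ok=F)] out:-; bubbles=2
Tick 7: [PARSE:-, VALIDATE:-, TRANSFORM:-, EMIT:P3(v=0,ok=F)] out:P2(v=0); bubbles=3
Tick 8: [PARSE:-, VALIDATE:-, TRANSFORM:-, EMIT:-] out:P3(v=0); bubbles=4
Total bubble-slots: 20

Answer: 20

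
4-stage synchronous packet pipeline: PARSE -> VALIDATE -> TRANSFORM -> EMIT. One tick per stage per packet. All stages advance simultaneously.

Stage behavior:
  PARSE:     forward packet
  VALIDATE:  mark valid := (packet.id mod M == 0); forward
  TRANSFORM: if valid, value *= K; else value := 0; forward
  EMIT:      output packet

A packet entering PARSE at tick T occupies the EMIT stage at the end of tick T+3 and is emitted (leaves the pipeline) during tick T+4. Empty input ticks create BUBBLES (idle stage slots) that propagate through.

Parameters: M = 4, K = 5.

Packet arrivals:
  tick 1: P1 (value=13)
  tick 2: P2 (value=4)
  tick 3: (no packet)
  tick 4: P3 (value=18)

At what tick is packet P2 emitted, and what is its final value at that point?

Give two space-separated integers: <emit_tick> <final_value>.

Tick 1: [PARSE:P1(v=13,ok=F), VALIDATE:-, TRANSFORM:-, EMIT:-] out:-; in:P1
Tick 2: [PARSE:P2(v=4,ok=F), VALIDATE:P1(v=13,ok=F), TRANSFORM:-, EMIT:-] out:-; in:P2
Tick 3: [PARSE:-, VALIDATE:P2(v=4,ok=F), TRANSFORM:P1(v=0,ok=F), EMIT:-] out:-; in:-
Tick 4: [PARSE:P3(v=18,ok=F), VALIDATE:-, TRANSFORM:P2(v=0,ok=F), EMIT:P1(v=0,ok=F)] out:-; in:P3
Tick 5: [PARSE:-, VALIDATE:P3(v=18,ok=F), TRANSFORM:-, EMIT:P2(v=0,ok=F)] out:P1(v=0); in:-
Tick 6: [PARSE:-, VALIDATE:-, TRANSFORM:P3(v=0,ok=F), EMIT:-] out:P2(v=0); in:-
Tick 7: [PARSE:-, VALIDATE:-, TRANSFORM:-, EMIT:P3(v=0,ok=F)] out:-; in:-
Tick 8: [PARSE:-, VALIDATE:-, TRANSFORM:-, EMIT:-] out:P3(v=0); in:-
P2: arrives tick 2, valid=False (id=2, id%4=2), emit tick 6, final value 0

Answer: 6 0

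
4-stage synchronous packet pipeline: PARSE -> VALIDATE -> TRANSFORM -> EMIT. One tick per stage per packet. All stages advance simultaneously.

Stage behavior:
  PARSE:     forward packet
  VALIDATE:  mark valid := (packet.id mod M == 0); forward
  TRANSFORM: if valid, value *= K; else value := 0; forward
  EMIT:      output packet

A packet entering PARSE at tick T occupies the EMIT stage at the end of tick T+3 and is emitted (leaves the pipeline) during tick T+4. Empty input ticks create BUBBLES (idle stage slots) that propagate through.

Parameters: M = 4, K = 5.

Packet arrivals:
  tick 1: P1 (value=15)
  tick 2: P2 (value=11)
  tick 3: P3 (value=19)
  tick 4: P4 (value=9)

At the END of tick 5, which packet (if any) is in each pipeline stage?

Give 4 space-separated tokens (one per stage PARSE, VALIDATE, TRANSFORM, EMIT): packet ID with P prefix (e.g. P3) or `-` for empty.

Tick 1: [PARSE:P1(v=15,ok=F), VALIDATE:-, TRANSFORM:-, EMIT:-] out:-; in:P1
Tick 2: [PARSE:P2(v=11,ok=F), VALIDATE:P1(v=15,ok=F), TRANSFORM:-, EMIT:-] out:-; in:P2
Tick 3: [PARSE:P3(v=19,ok=F), VALIDATE:P2(v=11,ok=F), TRANSFORM:P1(v=0,ok=F), EMIT:-] out:-; in:P3
Tick 4: [PARSE:P4(v=9,ok=F), VALIDATE:P3(v=19,ok=F), TRANSFORM:P2(v=0,ok=F), EMIT:P1(v=0,ok=F)] out:-; in:P4
Tick 5: [PARSE:-, VALIDATE:P4(v=9,ok=T), TRANSFORM:P3(v=0,ok=F), EMIT:P2(v=0,ok=F)] out:P1(v=0); in:-
At end of tick 5: ['-', 'P4', 'P3', 'P2']

Answer: - P4 P3 P2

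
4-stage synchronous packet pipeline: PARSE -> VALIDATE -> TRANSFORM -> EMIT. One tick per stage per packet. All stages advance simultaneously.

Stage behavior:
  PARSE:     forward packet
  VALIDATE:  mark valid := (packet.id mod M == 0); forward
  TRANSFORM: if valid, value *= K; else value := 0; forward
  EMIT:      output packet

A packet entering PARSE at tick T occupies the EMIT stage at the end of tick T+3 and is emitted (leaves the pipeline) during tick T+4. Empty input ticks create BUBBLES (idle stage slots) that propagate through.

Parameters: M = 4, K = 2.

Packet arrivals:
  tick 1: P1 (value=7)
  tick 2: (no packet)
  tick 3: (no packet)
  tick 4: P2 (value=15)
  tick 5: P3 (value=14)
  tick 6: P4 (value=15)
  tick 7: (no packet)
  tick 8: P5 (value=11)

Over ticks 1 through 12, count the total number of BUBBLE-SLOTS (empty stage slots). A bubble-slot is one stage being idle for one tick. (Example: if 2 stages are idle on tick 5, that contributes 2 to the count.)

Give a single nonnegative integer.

Answer: 28

Derivation:
Tick 1: [PARSE:P1(v=7,ok=F), VALIDATE:-, TRANSFORM:-, EMIT:-] out:-; bubbles=3
Tick 2: [PARSE:-, VALIDATE:P1(v=7,ok=F), TRANSFORM:-, EMIT:-] out:-; bubbles=3
Tick 3: [PARSE:-, VALIDATE:-, TRANSFORM:P1(v=0,ok=F), EMIT:-] out:-; bubbles=3
Tick 4: [PARSE:P2(v=15,ok=F), VALIDATE:-, TRANSFORM:-, EMIT:P1(v=0,ok=F)] out:-; bubbles=2
Tick 5: [PARSE:P3(v=14,ok=F), VALIDATE:P2(v=15,ok=F), TRANSFORM:-, EMIT:-] out:P1(v=0); bubbles=2
Tick 6: [PARSE:P4(v=15,ok=F), VALIDATE:P3(v=14,ok=F), TRANSFORM:P2(v=0,ok=F), EMIT:-] out:-; bubbles=1
Tick 7: [PARSE:-, VALIDATE:P4(v=15,ok=T), TRANSFORM:P3(v=0,ok=F), EMIT:P2(v=0,ok=F)] out:-; bubbles=1
Tick 8: [PARSE:P5(v=11,ok=F), VALIDATE:-, TRANSFORM:P4(v=30,ok=T), EMIT:P3(v=0,ok=F)] out:P2(v=0); bubbles=1
Tick 9: [PARSE:-, VALIDATE:P5(v=11,ok=F), TRANSFORM:-, EMIT:P4(v=30,ok=T)] out:P3(v=0); bubbles=2
Tick 10: [PARSE:-, VALIDATE:-, TRANSFORM:P5(v=0,ok=F), EMIT:-] out:P4(v=30); bubbles=3
Tick 11: [PARSE:-, VALIDATE:-, TRANSFORM:-, EMIT:P5(v=0,ok=F)] out:-; bubbles=3
Tick 12: [PARSE:-, VALIDATE:-, TRANSFORM:-, EMIT:-] out:P5(v=0); bubbles=4
Total bubble-slots: 28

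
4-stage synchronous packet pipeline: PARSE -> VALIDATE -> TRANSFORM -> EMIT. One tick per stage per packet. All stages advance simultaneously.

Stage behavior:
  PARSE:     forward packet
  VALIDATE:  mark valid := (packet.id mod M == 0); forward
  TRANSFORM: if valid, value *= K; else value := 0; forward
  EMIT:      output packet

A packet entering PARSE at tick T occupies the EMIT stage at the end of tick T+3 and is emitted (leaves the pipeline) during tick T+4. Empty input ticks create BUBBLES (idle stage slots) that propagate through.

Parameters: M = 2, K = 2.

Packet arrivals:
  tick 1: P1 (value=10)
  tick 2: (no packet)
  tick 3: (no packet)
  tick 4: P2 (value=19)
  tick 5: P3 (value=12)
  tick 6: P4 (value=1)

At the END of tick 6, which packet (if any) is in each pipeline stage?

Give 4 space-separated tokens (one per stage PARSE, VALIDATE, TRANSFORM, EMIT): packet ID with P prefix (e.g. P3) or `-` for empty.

Answer: P4 P3 P2 -

Derivation:
Tick 1: [PARSE:P1(v=10,ok=F), VALIDATE:-, TRANSFORM:-, EMIT:-] out:-; in:P1
Tick 2: [PARSE:-, VALIDATE:P1(v=10,ok=F), TRANSFORM:-, EMIT:-] out:-; in:-
Tick 3: [PARSE:-, VALIDATE:-, TRANSFORM:P1(v=0,ok=F), EMIT:-] out:-; in:-
Tick 4: [PARSE:P2(v=19,ok=F), VALIDATE:-, TRANSFORM:-, EMIT:P1(v=0,ok=F)] out:-; in:P2
Tick 5: [PARSE:P3(v=12,ok=F), VALIDATE:P2(v=19,ok=T), TRANSFORM:-, EMIT:-] out:P1(v=0); in:P3
Tick 6: [PARSE:P4(v=1,ok=F), VALIDATE:P3(v=12,ok=F), TRANSFORM:P2(v=38,ok=T), EMIT:-] out:-; in:P4
At end of tick 6: ['P4', 'P3', 'P2', '-']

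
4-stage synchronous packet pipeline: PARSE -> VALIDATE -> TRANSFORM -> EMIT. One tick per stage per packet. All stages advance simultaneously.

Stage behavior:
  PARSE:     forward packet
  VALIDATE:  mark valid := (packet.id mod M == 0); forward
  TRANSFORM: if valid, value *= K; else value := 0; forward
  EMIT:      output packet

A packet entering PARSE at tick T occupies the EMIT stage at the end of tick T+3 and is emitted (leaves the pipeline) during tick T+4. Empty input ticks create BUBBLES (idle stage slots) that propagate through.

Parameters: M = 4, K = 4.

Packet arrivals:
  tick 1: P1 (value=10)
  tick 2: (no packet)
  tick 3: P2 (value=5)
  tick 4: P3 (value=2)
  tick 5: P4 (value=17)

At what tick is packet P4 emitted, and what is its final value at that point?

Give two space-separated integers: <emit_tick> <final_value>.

Tick 1: [PARSE:P1(v=10,ok=F), VALIDATE:-, TRANSFORM:-, EMIT:-] out:-; in:P1
Tick 2: [PARSE:-, VALIDATE:P1(v=10,ok=F), TRANSFORM:-, EMIT:-] out:-; in:-
Tick 3: [PARSE:P2(v=5,ok=F), VALIDATE:-, TRANSFORM:P1(v=0,ok=F), EMIT:-] out:-; in:P2
Tick 4: [PARSE:P3(v=2,ok=F), VALIDATE:P2(v=5,ok=F), TRANSFORM:-, EMIT:P1(v=0,ok=F)] out:-; in:P3
Tick 5: [PARSE:P4(v=17,ok=F), VALIDATE:P3(v=2,ok=F), TRANSFORM:P2(v=0,ok=F), EMIT:-] out:P1(v=0); in:P4
Tick 6: [PARSE:-, VALIDATE:P4(v=17,ok=T), TRANSFORM:P3(v=0,ok=F), EMIT:P2(v=0,ok=F)] out:-; in:-
Tick 7: [PARSE:-, VALIDATE:-, TRANSFORM:P4(v=68,ok=T), EMIT:P3(v=0,ok=F)] out:P2(v=0); in:-
Tick 8: [PARSE:-, VALIDATE:-, TRANSFORM:-, EMIT:P4(v=68,ok=T)] out:P3(v=0); in:-
Tick 9: [PARSE:-, VALIDATE:-, TRANSFORM:-, EMIT:-] out:P4(v=68); in:-
P4: arrives tick 5, valid=True (id=4, id%4=0), emit tick 9, final value 68

Answer: 9 68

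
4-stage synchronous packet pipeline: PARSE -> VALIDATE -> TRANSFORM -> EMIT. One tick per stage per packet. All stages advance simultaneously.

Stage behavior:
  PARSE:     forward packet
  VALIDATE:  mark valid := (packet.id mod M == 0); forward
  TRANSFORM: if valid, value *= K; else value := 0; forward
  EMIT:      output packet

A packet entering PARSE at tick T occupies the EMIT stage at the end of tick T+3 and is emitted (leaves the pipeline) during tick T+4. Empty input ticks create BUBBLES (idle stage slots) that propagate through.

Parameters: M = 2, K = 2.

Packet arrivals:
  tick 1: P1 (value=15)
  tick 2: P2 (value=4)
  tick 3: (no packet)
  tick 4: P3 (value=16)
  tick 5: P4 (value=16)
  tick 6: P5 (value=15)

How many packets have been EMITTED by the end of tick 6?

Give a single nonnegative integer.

Tick 1: [PARSE:P1(v=15,ok=F), VALIDATE:-, TRANSFORM:-, EMIT:-] out:-; in:P1
Tick 2: [PARSE:P2(v=4,ok=F), VALIDATE:P1(v=15,ok=F), TRANSFORM:-, EMIT:-] out:-; in:P2
Tick 3: [PARSE:-, VALIDATE:P2(v=4,ok=T), TRANSFORM:P1(v=0,ok=F), EMIT:-] out:-; in:-
Tick 4: [PARSE:P3(v=16,ok=F), VALIDATE:-, TRANSFORM:P2(v=8,ok=T), EMIT:P1(v=0,ok=F)] out:-; in:P3
Tick 5: [PARSE:P4(v=16,ok=F), VALIDATE:P3(v=16,ok=F), TRANSFORM:-, EMIT:P2(v=8,ok=T)] out:P1(v=0); in:P4
Tick 6: [PARSE:P5(v=15,ok=F), VALIDATE:P4(v=16,ok=T), TRANSFORM:P3(v=0,ok=F), EMIT:-] out:P2(v=8); in:P5
Emitted by tick 6: ['P1', 'P2']

Answer: 2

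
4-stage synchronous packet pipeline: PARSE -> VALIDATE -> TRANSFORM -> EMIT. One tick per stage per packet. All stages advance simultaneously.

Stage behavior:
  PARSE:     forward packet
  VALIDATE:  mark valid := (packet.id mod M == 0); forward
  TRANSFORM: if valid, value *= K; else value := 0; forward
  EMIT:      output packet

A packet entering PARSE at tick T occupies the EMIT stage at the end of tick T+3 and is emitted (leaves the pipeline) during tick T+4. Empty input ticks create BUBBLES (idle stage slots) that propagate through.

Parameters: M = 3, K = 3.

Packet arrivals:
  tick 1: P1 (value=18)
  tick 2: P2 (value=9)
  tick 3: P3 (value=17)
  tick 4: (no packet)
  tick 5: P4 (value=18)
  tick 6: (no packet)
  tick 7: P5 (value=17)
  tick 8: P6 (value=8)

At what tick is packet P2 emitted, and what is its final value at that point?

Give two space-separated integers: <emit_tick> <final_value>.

Tick 1: [PARSE:P1(v=18,ok=F), VALIDATE:-, TRANSFORM:-, EMIT:-] out:-; in:P1
Tick 2: [PARSE:P2(v=9,ok=F), VALIDATE:P1(v=18,ok=F), TRANSFORM:-, EMIT:-] out:-; in:P2
Tick 3: [PARSE:P3(v=17,ok=F), VALIDATE:P2(v=9,ok=F), TRANSFORM:P1(v=0,ok=F), EMIT:-] out:-; in:P3
Tick 4: [PARSE:-, VALIDATE:P3(v=17,ok=T), TRANSFORM:P2(v=0,ok=F), EMIT:P1(v=0,ok=F)] out:-; in:-
Tick 5: [PARSE:P4(v=18,ok=F), VALIDATE:-, TRANSFORM:P3(v=51,ok=T), EMIT:P2(v=0,ok=F)] out:P1(v=0); in:P4
Tick 6: [PARSE:-, VALIDATE:P4(v=18,ok=F), TRANSFORM:-, EMIT:P3(v=51,ok=T)] out:P2(v=0); in:-
Tick 7: [PARSE:P5(v=17,ok=F), VALIDATE:-, TRANSFORM:P4(v=0,ok=F), EMIT:-] out:P3(v=51); in:P5
Tick 8: [PARSE:P6(v=8,ok=F), VALIDATE:P5(v=17,ok=F), TRANSFORM:-, EMIT:P4(v=0,ok=F)] out:-; in:P6
Tick 9: [PARSE:-, VALIDATE:P6(v=8,ok=T), TRANSFORM:P5(v=0,ok=F), EMIT:-] out:P4(v=0); in:-
Tick 10: [PARSE:-, VALIDATE:-, TRANSFORM:P6(v=24,ok=T), EMIT:P5(v=0,ok=F)] out:-; in:-
Tick 11: [PARSE:-, VALIDATE:-, TRANSFORM:-, EMIT:P6(v=24,ok=T)] out:P5(v=0); in:-
Tick 12: [PARSE:-, VALIDATE:-, TRANSFORM:-, EMIT:-] out:P6(v=24); in:-
P2: arrives tick 2, valid=False (id=2, id%3=2), emit tick 6, final value 0

Answer: 6 0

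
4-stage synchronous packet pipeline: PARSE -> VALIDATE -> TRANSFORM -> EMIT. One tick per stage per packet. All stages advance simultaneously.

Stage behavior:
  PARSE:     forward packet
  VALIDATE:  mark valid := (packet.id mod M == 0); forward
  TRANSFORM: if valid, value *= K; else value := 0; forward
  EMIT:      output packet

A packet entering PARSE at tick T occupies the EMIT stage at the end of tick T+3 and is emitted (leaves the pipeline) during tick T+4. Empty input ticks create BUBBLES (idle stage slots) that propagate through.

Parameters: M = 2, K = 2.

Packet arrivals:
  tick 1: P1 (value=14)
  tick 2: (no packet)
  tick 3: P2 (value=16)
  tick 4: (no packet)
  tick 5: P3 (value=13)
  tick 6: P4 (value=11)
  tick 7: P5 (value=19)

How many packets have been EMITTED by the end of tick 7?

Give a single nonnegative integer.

Answer: 2

Derivation:
Tick 1: [PARSE:P1(v=14,ok=F), VALIDATE:-, TRANSFORM:-, EMIT:-] out:-; in:P1
Tick 2: [PARSE:-, VALIDATE:P1(v=14,ok=F), TRANSFORM:-, EMIT:-] out:-; in:-
Tick 3: [PARSE:P2(v=16,ok=F), VALIDATE:-, TRANSFORM:P1(v=0,ok=F), EMIT:-] out:-; in:P2
Tick 4: [PARSE:-, VALIDATE:P2(v=16,ok=T), TRANSFORM:-, EMIT:P1(v=0,ok=F)] out:-; in:-
Tick 5: [PARSE:P3(v=13,ok=F), VALIDATE:-, TRANSFORM:P2(v=32,ok=T), EMIT:-] out:P1(v=0); in:P3
Tick 6: [PARSE:P4(v=11,ok=F), VALIDATE:P3(v=13,ok=F), TRANSFORM:-, EMIT:P2(v=32,ok=T)] out:-; in:P4
Tick 7: [PARSE:P5(v=19,ok=F), VALIDATE:P4(v=11,ok=T), TRANSFORM:P3(v=0,ok=F), EMIT:-] out:P2(v=32); in:P5
Emitted by tick 7: ['P1', 'P2']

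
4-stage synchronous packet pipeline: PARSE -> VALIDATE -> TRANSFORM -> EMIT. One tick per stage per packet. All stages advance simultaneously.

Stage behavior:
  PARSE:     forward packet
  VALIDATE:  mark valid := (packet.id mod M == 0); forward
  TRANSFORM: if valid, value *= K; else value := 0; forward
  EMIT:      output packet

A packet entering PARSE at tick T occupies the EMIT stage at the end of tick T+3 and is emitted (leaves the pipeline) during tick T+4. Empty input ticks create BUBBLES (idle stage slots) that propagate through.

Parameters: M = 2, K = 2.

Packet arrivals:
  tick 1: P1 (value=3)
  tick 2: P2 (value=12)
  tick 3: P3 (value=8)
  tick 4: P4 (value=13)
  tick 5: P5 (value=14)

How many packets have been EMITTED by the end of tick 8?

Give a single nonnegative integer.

Answer: 4

Derivation:
Tick 1: [PARSE:P1(v=3,ok=F), VALIDATE:-, TRANSFORM:-, EMIT:-] out:-; in:P1
Tick 2: [PARSE:P2(v=12,ok=F), VALIDATE:P1(v=3,ok=F), TRANSFORM:-, EMIT:-] out:-; in:P2
Tick 3: [PARSE:P3(v=8,ok=F), VALIDATE:P2(v=12,ok=T), TRANSFORM:P1(v=0,ok=F), EMIT:-] out:-; in:P3
Tick 4: [PARSE:P4(v=13,ok=F), VALIDATE:P3(v=8,ok=F), TRANSFORM:P2(v=24,ok=T), EMIT:P1(v=0,ok=F)] out:-; in:P4
Tick 5: [PARSE:P5(v=14,ok=F), VALIDATE:P4(v=13,ok=T), TRANSFORM:P3(v=0,ok=F), EMIT:P2(v=24,ok=T)] out:P1(v=0); in:P5
Tick 6: [PARSE:-, VALIDATE:P5(v=14,ok=F), TRANSFORM:P4(v=26,ok=T), EMIT:P3(v=0,ok=F)] out:P2(v=24); in:-
Tick 7: [PARSE:-, VALIDATE:-, TRANSFORM:P5(v=0,ok=F), EMIT:P4(v=26,ok=T)] out:P3(v=0); in:-
Tick 8: [PARSE:-, VALIDATE:-, TRANSFORM:-, EMIT:P5(v=0,ok=F)] out:P4(v=26); in:-
Emitted by tick 8: ['P1', 'P2', 'P3', 'P4']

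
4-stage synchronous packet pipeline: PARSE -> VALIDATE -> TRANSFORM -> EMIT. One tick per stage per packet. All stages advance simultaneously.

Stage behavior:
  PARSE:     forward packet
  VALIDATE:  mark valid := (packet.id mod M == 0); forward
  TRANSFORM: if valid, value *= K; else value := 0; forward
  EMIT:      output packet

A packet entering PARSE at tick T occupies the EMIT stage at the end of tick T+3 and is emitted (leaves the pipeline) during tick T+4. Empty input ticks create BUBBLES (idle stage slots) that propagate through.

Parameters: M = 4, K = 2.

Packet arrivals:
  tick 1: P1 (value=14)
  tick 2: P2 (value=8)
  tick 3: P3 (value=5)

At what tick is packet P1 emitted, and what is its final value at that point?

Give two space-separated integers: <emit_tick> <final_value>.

Tick 1: [PARSE:P1(v=14,ok=F), VALIDATE:-, TRANSFORM:-, EMIT:-] out:-; in:P1
Tick 2: [PARSE:P2(v=8,ok=F), VALIDATE:P1(v=14,ok=F), TRANSFORM:-, EMIT:-] out:-; in:P2
Tick 3: [PARSE:P3(v=5,ok=F), VALIDATE:P2(v=8,ok=F), TRANSFORM:P1(v=0,ok=F), EMIT:-] out:-; in:P3
Tick 4: [PARSE:-, VALIDATE:P3(v=5,ok=F), TRANSFORM:P2(v=0,ok=F), EMIT:P1(v=0,ok=F)] out:-; in:-
Tick 5: [PARSE:-, VALIDATE:-, TRANSFORM:P3(v=0,ok=F), EMIT:P2(v=0,ok=F)] out:P1(v=0); in:-
Tick 6: [PARSE:-, VALIDATE:-, TRANSFORM:-, EMIT:P3(v=0,ok=F)] out:P2(v=0); in:-
Tick 7: [PARSE:-, VALIDATE:-, TRANSFORM:-, EMIT:-] out:P3(v=0); in:-
P1: arrives tick 1, valid=False (id=1, id%4=1), emit tick 5, final value 0

Answer: 5 0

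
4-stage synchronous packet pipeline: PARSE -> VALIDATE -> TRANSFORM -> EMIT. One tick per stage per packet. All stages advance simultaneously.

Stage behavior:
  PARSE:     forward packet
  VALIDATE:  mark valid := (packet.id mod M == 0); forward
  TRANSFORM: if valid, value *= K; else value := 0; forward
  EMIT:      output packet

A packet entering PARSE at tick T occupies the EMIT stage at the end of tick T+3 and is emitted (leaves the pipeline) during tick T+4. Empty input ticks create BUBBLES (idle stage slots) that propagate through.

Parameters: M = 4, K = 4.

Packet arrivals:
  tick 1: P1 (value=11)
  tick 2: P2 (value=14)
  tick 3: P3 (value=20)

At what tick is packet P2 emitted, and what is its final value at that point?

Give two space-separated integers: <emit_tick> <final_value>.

Tick 1: [PARSE:P1(v=11,ok=F), VALIDATE:-, TRANSFORM:-, EMIT:-] out:-; in:P1
Tick 2: [PARSE:P2(v=14,ok=F), VALIDATE:P1(v=11,ok=F), TRANSFORM:-, EMIT:-] out:-; in:P2
Tick 3: [PARSE:P3(v=20,ok=F), VALIDATE:P2(v=14,ok=F), TRANSFORM:P1(v=0,ok=F), EMIT:-] out:-; in:P3
Tick 4: [PARSE:-, VALIDATE:P3(v=20,ok=F), TRANSFORM:P2(v=0,ok=F), EMIT:P1(v=0,ok=F)] out:-; in:-
Tick 5: [PARSE:-, VALIDATE:-, TRANSFORM:P3(v=0,ok=F), EMIT:P2(v=0,ok=F)] out:P1(v=0); in:-
Tick 6: [PARSE:-, VALIDATE:-, TRANSFORM:-, EMIT:P3(v=0,ok=F)] out:P2(v=0); in:-
Tick 7: [PARSE:-, VALIDATE:-, TRANSFORM:-, EMIT:-] out:P3(v=0); in:-
P2: arrives tick 2, valid=False (id=2, id%4=2), emit tick 6, final value 0

Answer: 6 0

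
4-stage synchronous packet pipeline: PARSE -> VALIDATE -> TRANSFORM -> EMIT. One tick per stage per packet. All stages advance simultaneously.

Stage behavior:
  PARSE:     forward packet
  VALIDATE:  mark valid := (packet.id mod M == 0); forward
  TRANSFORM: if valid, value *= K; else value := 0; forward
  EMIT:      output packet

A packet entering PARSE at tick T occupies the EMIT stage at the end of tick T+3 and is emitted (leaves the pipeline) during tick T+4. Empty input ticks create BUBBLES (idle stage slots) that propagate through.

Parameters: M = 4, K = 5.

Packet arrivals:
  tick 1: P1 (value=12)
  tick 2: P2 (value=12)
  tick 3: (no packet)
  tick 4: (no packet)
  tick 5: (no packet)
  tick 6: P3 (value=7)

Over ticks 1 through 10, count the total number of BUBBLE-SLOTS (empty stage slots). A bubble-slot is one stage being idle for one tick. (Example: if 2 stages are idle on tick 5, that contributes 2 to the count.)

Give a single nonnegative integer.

Tick 1: [PARSE:P1(v=12,ok=F), VALIDATE:-, TRANSFORM:-, EMIT:-] out:-; bubbles=3
Tick 2: [PARSE:P2(v=12,ok=F), VALIDATE:P1(v=12,ok=F), TRANSFORM:-, EMIT:-] out:-; bubbles=2
Tick 3: [PARSE:-, VALIDATE:P2(v=12,ok=F), TRANSFORM:P1(v=0,ok=F), EMIT:-] out:-; bubbles=2
Tick 4: [PARSE:-, VALIDATE:-, TRANSFORM:P2(v=0,ok=F), EMIT:P1(v=0,ok=F)] out:-; bubbles=2
Tick 5: [PARSE:-, VALIDATE:-, TRANSFORM:-, EMIT:P2(v=0,ok=F)] out:P1(v=0); bubbles=3
Tick 6: [PARSE:P3(v=7,ok=F), VALIDATE:-, TRANSFORM:-, EMIT:-] out:P2(v=0); bubbles=3
Tick 7: [PARSE:-, VALIDATE:P3(v=7,ok=F), TRANSFORM:-, EMIT:-] out:-; bubbles=3
Tick 8: [PARSE:-, VALIDATE:-, TRANSFORM:P3(v=0,ok=F), EMIT:-] out:-; bubbles=3
Tick 9: [PARSE:-, VALIDATE:-, TRANSFORM:-, EMIT:P3(v=0,ok=F)] out:-; bubbles=3
Tick 10: [PARSE:-, VALIDATE:-, TRANSFORM:-, EMIT:-] out:P3(v=0); bubbles=4
Total bubble-slots: 28

Answer: 28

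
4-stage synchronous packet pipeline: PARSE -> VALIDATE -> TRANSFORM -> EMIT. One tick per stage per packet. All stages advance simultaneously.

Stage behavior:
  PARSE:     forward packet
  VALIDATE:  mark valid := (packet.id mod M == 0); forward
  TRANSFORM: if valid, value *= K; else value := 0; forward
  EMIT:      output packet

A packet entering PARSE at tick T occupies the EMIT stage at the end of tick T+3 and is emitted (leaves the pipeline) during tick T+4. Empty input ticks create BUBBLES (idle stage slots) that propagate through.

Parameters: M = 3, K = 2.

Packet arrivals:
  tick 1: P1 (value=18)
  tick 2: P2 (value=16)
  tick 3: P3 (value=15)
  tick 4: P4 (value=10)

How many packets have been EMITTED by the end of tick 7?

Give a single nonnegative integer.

Answer: 3

Derivation:
Tick 1: [PARSE:P1(v=18,ok=F), VALIDATE:-, TRANSFORM:-, EMIT:-] out:-; in:P1
Tick 2: [PARSE:P2(v=16,ok=F), VALIDATE:P1(v=18,ok=F), TRANSFORM:-, EMIT:-] out:-; in:P2
Tick 3: [PARSE:P3(v=15,ok=F), VALIDATE:P2(v=16,ok=F), TRANSFORM:P1(v=0,ok=F), EMIT:-] out:-; in:P3
Tick 4: [PARSE:P4(v=10,ok=F), VALIDATE:P3(v=15,ok=T), TRANSFORM:P2(v=0,ok=F), EMIT:P1(v=0,ok=F)] out:-; in:P4
Tick 5: [PARSE:-, VALIDATE:P4(v=10,ok=F), TRANSFORM:P3(v=30,ok=T), EMIT:P2(v=0,ok=F)] out:P1(v=0); in:-
Tick 6: [PARSE:-, VALIDATE:-, TRANSFORM:P4(v=0,ok=F), EMIT:P3(v=30,ok=T)] out:P2(v=0); in:-
Tick 7: [PARSE:-, VALIDATE:-, TRANSFORM:-, EMIT:P4(v=0,ok=F)] out:P3(v=30); in:-
Emitted by tick 7: ['P1', 'P2', 'P3']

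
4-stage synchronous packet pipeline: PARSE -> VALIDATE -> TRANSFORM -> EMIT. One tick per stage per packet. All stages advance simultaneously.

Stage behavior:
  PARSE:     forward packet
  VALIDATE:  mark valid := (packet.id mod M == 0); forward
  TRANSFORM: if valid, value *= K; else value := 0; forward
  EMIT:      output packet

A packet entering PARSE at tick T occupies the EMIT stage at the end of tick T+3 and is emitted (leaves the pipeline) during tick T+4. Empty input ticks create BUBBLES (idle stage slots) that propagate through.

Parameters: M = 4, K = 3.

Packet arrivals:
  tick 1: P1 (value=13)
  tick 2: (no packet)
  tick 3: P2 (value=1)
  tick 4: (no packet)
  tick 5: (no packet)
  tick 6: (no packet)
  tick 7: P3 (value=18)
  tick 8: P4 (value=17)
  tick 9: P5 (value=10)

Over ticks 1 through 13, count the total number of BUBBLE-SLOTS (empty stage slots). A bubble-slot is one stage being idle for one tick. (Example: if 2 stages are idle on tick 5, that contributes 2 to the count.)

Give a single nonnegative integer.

Tick 1: [PARSE:P1(v=13,ok=F), VALIDATE:-, TRANSFORM:-, EMIT:-] out:-; bubbles=3
Tick 2: [PARSE:-, VALIDATE:P1(v=13,ok=F), TRANSFORM:-, EMIT:-] out:-; bubbles=3
Tick 3: [PARSE:P2(v=1,ok=F), VALIDATE:-, TRANSFORM:P1(v=0,ok=F), EMIT:-] out:-; bubbles=2
Tick 4: [PARSE:-, VALIDATE:P2(v=1,ok=F), TRANSFORM:-, EMIT:P1(v=0,ok=F)] out:-; bubbles=2
Tick 5: [PARSE:-, VALIDATE:-, TRANSFORM:P2(v=0,ok=F), EMIT:-] out:P1(v=0); bubbles=3
Tick 6: [PARSE:-, VALIDATE:-, TRANSFORM:-, EMIT:P2(v=0,ok=F)] out:-; bubbles=3
Tick 7: [PARSE:P3(v=18,ok=F), VALIDATE:-, TRANSFORM:-, EMIT:-] out:P2(v=0); bubbles=3
Tick 8: [PARSE:P4(v=17,ok=F), VALIDATE:P3(v=18,ok=F), TRANSFORM:-, EMIT:-] out:-; bubbles=2
Tick 9: [PARSE:P5(v=10,ok=F), VALIDATE:P4(v=17,ok=T), TRANSFORM:P3(v=0,ok=F), EMIT:-] out:-; bubbles=1
Tick 10: [PARSE:-, VALIDATE:P5(v=10,ok=F), TRANSFORM:P4(v=51,ok=T), EMIT:P3(v=0,ok=F)] out:-; bubbles=1
Tick 11: [PARSE:-, VALIDATE:-, TRANSFORM:P5(v=0,ok=F), EMIT:P4(v=51,ok=T)] out:P3(v=0); bubbles=2
Tick 12: [PARSE:-, VALIDATE:-, TRANSFORM:-, EMIT:P5(v=0,ok=F)] out:P4(v=51); bubbles=3
Tick 13: [PARSE:-, VALIDATE:-, TRANSFORM:-, EMIT:-] out:P5(v=0); bubbles=4
Total bubble-slots: 32

Answer: 32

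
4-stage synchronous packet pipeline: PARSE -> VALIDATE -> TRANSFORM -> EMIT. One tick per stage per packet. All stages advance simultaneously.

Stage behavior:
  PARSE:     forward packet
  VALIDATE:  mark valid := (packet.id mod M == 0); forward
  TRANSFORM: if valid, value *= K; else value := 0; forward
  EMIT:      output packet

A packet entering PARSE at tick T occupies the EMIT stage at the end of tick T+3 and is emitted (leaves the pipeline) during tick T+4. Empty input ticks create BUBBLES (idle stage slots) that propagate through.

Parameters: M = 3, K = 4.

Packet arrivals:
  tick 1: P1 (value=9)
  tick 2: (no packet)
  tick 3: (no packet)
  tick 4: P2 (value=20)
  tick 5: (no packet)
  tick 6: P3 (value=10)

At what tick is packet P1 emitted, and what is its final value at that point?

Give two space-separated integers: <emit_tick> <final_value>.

Tick 1: [PARSE:P1(v=9,ok=F), VALIDATE:-, TRANSFORM:-, EMIT:-] out:-; in:P1
Tick 2: [PARSE:-, VALIDATE:P1(v=9,ok=F), TRANSFORM:-, EMIT:-] out:-; in:-
Tick 3: [PARSE:-, VALIDATE:-, TRANSFORM:P1(v=0,ok=F), EMIT:-] out:-; in:-
Tick 4: [PARSE:P2(v=20,ok=F), VALIDATE:-, TRANSFORM:-, EMIT:P1(v=0,ok=F)] out:-; in:P2
Tick 5: [PARSE:-, VALIDATE:P2(v=20,ok=F), TRANSFORM:-, EMIT:-] out:P1(v=0); in:-
Tick 6: [PARSE:P3(v=10,ok=F), VALIDATE:-, TRANSFORM:P2(v=0,ok=F), EMIT:-] out:-; in:P3
Tick 7: [PARSE:-, VALIDATE:P3(v=10,ok=T), TRANSFORM:-, EMIT:P2(v=0,ok=F)] out:-; in:-
Tick 8: [PARSE:-, VALIDATE:-, TRANSFORM:P3(v=40,ok=T), EMIT:-] out:P2(v=0); in:-
Tick 9: [PARSE:-, VALIDATE:-, TRANSFORM:-, EMIT:P3(v=40,ok=T)] out:-; in:-
Tick 10: [PARSE:-, VALIDATE:-, TRANSFORM:-, EMIT:-] out:P3(v=40); in:-
P1: arrives tick 1, valid=False (id=1, id%3=1), emit tick 5, final value 0

Answer: 5 0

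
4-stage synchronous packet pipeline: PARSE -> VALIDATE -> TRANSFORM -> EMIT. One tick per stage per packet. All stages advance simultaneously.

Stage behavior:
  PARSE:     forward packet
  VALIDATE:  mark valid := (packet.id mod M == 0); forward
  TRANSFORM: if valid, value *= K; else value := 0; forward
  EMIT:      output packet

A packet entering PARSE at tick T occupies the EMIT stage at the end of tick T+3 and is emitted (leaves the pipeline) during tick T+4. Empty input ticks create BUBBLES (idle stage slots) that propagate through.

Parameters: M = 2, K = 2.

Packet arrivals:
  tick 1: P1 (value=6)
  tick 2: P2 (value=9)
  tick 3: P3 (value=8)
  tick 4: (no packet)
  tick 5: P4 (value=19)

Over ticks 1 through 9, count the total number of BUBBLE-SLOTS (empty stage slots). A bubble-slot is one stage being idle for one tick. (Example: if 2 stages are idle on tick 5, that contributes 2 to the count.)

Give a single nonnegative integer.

Tick 1: [PARSE:P1(v=6,ok=F), VALIDATE:-, TRANSFORM:-, EMIT:-] out:-; bubbles=3
Tick 2: [PARSE:P2(v=9,ok=F), VALIDATE:P1(v=6,ok=F), TRANSFORM:-, EMIT:-] out:-; bubbles=2
Tick 3: [PARSE:P3(v=8,ok=F), VALIDATE:P2(v=9,ok=T), TRANSFORM:P1(v=0,ok=F), EMIT:-] out:-; bubbles=1
Tick 4: [PARSE:-, VALIDATE:P3(v=8,ok=F), TRANSFORM:P2(v=18,ok=T), EMIT:P1(v=0,ok=F)] out:-; bubbles=1
Tick 5: [PARSE:P4(v=19,ok=F), VALIDATE:-, TRANSFORM:P3(v=0,ok=F), EMIT:P2(v=18,ok=T)] out:P1(v=0); bubbles=1
Tick 6: [PARSE:-, VALIDATE:P4(v=19,ok=T), TRANSFORM:-, EMIT:P3(v=0,ok=F)] out:P2(v=18); bubbles=2
Tick 7: [PARSE:-, VALIDATE:-, TRANSFORM:P4(v=38,ok=T), EMIT:-] out:P3(v=0); bubbles=3
Tick 8: [PARSE:-, VALIDATE:-, TRANSFORM:-, EMIT:P4(v=38,ok=T)] out:-; bubbles=3
Tick 9: [PARSE:-, VALIDATE:-, TRANSFORM:-, EMIT:-] out:P4(v=38); bubbles=4
Total bubble-slots: 20

Answer: 20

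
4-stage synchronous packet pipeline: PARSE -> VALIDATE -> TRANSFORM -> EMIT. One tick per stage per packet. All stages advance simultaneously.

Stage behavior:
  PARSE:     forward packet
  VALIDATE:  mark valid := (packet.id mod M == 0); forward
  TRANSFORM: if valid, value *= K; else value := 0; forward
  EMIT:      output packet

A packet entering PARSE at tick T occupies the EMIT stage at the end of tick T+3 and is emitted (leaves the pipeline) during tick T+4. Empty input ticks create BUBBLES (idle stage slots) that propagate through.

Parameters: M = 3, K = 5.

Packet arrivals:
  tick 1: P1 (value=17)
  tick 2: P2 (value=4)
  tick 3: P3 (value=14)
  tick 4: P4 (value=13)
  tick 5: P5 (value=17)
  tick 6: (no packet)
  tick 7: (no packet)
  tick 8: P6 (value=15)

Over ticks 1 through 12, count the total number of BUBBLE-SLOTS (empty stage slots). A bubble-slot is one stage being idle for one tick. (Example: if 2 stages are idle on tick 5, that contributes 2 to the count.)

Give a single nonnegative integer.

Tick 1: [PARSE:P1(v=17,ok=F), VALIDATE:-, TRANSFORM:-, EMIT:-] out:-; bubbles=3
Tick 2: [PARSE:P2(v=4,ok=F), VALIDATE:P1(v=17,ok=F), TRANSFORM:-, EMIT:-] out:-; bubbles=2
Tick 3: [PARSE:P3(v=14,ok=F), VALIDATE:P2(v=4,ok=F), TRANSFORM:P1(v=0,ok=F), EMIT:-] out:-; bubbles=1
Tick 4: [PARSE:P4(v=13,ok=F), VALIDATE:P3(v=14,ok=T), TRANSFORM:P2(v=0,ok=F), EMIT:P1(v=0,ok=F)] out:-; bubbles=0
Tick 5: [PARSE:P5(v=17,ok=F), VALIDATE:P4(v=13,ok=F), TRANSFORM:P3(v=70,ok=T), EMIT:P2(v=0,ok=F)] out:P1(v=0); bubbles=0
Tick 6: [PARSE:-, VALIDATE:P5(v=17,ok=F), TRANSFORM:P4(v=0,ok=F), EMIT:P3(v=70,ok=T)] out:P2(v=0); bubbles=1
Tick 7: [PARSE:-, VALIDATE:-, TRANSFORM:P5(v=0,ok=F), EMIT:P4(v=0,ok=F)] out:P3(v=70); bubbles=2
Tick 8: [PARSE:P6(v=15,ok=F), VALIDATE:-, TRANSFORM:-, EMIT:P5(v=0,ok=F)] out:P4(v=0); bubbles=2
Tick 9: [PARSE:-, VALIDATE:P6(v=15,ok=T), TRANSFORM:-, EMIT:-] out:P5(v=0); bubbles=3
Tick 10: [PARSE:-, VALIDATE:-, TRANSFORM:P6(v=75,ok=T), EMIT:-] out:-; bubbles=3
Tick 11: [PARSE:-, VALIDATE:-, TRANSFORM:-, EMIT:P6(v=75,ok=T)] out:-; bubbles=3
Tick 12: [PARSE:-, VALIDATE:-, TRANSFORM:-, EMIT:-] out:P6(v=75); bubbles=4
Total bubble-slots: 24

Answer: 24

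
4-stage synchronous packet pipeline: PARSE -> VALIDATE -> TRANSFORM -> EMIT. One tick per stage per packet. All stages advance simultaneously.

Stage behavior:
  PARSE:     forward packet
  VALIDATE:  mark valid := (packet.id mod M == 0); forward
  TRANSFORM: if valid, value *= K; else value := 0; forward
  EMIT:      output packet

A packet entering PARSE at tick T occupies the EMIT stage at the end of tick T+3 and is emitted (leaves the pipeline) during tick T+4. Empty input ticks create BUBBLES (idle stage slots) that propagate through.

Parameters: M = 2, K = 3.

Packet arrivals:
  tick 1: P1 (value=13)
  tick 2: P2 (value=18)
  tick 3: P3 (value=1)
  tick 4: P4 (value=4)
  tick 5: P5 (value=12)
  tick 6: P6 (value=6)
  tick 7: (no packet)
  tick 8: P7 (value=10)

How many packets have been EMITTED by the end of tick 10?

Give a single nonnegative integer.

Answer: 6

Derivation:
Tick 1: [PARSE:P1(v=13,ok=F), VALIDATE:-, TRANSFORM:-, EMIT:-] out:-; in:P1
Tick 2: [PARSE:P2(v=18,ok=F), VALIDATE:P1(v=13,ok=F), TRANSFORM:-, EMIT:-] out:-; in:P2
Tick 3: [PARSE:P3(v=1,ok=F), VALIDATE:P2(v=18,ok=T), TRANSFORM:P1(v=0,ok=F), EMIT:-] out:-; in:P3
Tick 4: [PARSE:P4(v=4,ok=F), VALIDATE:P3(v=1,ok=F), TRANSFORM:P2(v=54,ok=T), EMIT:P1(v=0,ok=F)] out:-; in:P4
Tick 5: [PARSE:P5(v=12,ok=F), VALIDATE:P4(v=4,ok=T), TRANSFORM:P3(v=0,ok=F), EMIT:P2(v=54,ok=T)] out:P1(v=0); in:P5
Tick 6: [PARSE:P6(v=6,ok=F), VALIDATE:P5(v=12,ok=F), TRANSFORM:P4(v=12,ok=T), EMIT:P3(v=0,ok=F)] out:P2(v=54); in:P6
Tick 7: [PARSE:-, VALIDATE:P6(v=6,ok=T), TRANSFORM:P5(v=0,ok=F), EMIT:P4(v=12,ok=T)] out:P3(v=0); in:-
Tick 8: [PARSE:P7(v=10,ok=F), VALIDATE:-, TRANSFORM:P6(v=18,ok=T), EMIT:P5(v=0,ok=F)] out:P4(v=12); in:P7
Tick 9: [PARSE:-, VALIDATE:P7(v=10,ok=F), TRANSFORM:-, EMIT:P6(v=18,ok=T)] out:P5(v=0); in:-
Tick 10: [PARSE:-, VALIDATE:-, TRANSFORM:P7(v=0,ok=F), EMIT:-] out:P6(v=18); in:-
Emitted by tick 10: ['P1', 'P2', 'P3', 'P4', 'P5', 'P6']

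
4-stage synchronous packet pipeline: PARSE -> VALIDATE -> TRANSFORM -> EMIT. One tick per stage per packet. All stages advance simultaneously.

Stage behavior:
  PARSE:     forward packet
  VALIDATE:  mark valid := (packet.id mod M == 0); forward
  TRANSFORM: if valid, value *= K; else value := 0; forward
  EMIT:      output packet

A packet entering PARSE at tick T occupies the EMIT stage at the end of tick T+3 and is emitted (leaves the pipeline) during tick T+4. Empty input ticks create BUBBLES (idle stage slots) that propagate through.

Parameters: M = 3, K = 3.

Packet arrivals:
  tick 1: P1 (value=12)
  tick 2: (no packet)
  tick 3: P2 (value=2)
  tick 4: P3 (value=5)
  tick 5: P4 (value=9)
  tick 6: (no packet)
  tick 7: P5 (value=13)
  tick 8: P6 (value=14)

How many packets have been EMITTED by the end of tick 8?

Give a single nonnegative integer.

Answer: 3

Derivation:
Tick 1: [PARSE:P1(v=12,ok=F), VALIDATE:-, TRANSFORM:-, EMIT:-] out:-; in:P1
Tick 2: [PARSE:-, VALIDATE:P1(v=12,ok=F), TRANSFORM:-, EMIT:-] out:-; in:-
Tick 3: [PARSE:P2(v=2,ok=F), VALIDATE:-, TRANSFORM:P1(v=0,ok=F), EMIT:-] out:-; in:P2
Tick 4: [PARSE:P3(v=5,ok=F), VALIDATE:P2(v=2,ok=F), TRANSFORM:-, EMIT:P1(v=0,ok=F)] out:-; in:P3
Tick 5: [PARSE:P4(v=9,ok=F), VALIDATE:P3(v=5,ok=T), TRANSFORM:P2(v=0,ok=F), EMIT:-] out:P1(v=0); in:P4
Tick 6: [PARSE:-, VALIDATE:P4(v=9,ok=F), TRANSFORM:P3(v=15,ok=T), EMIT:P2(v=0,ok=F)] out:-; in:-
Tick 7: [PARSE:P5(v=13,ok=F), VALIDATE:-, TRANSFORM:P4(v=0,ok=F), EMIT:P3(v=15,ok=T)] out:P2(v=0); in:P5
Tick 8: [PARSE:P6(v=14,ok=F), VALIDATE:P5(v=13,ok=F), TRANSFORM:-, EMIT:P4(v=0,ok=F)] out:P3(v=15); in:P6
Emitted by tick 8: ['P1', 'P2', 'P3']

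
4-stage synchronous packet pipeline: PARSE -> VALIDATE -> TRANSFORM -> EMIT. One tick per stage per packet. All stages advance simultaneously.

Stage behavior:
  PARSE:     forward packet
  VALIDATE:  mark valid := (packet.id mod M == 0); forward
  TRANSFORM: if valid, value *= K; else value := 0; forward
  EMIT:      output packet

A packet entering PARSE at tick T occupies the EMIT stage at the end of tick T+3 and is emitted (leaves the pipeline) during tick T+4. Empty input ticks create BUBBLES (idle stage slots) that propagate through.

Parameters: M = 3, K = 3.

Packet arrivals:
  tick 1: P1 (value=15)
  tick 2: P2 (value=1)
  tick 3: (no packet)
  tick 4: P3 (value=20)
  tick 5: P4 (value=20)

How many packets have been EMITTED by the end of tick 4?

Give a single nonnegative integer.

Tick 1: [PARSE:P1(v=15,ok=F), VALIDATE:-, TRANSFORM:-, EMIT:-] out:-; in:P1
Tick 2: [PARSE:P2(v=1,ok=F), VALIDATE:P1(v=15,ok=F), TRANSFORM:-, EMIT:-] out:-; in:P2
Tick 3: [PARSE:-, VALIDATE:P2(v=1,ok=F), TRANSFORM:P1(v=0,ok=F), EMIT:-] out:-; in:-
Tick 4: [PARSE:P3(v=20,ok=F), VALIDATE:-, TRANSFORM:P2(v=0,ok=F), EMIT:P1(v=0,ok=F)] out:-; in:P3
Emitted by tick 4: []

Answer: 0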